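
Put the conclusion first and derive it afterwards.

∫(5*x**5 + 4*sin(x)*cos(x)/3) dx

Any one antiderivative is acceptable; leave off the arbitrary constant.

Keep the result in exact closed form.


The answer is 5*x**6/6 + 2*sin(x)**2/3.
Step 1. Rewrite: now ∫(5*x**5) dx + ∫(4*sin(x)*cos(x)/3) dx.
Step 2. Evaluate the standard form: now 5*x**6/6 + ∫(4*sin(x)*cos(x)/3) dx.
Step 3. Substitute u = sin(x), turning ∫(4*sin(x)*cos(x)/3) dx into ∫(4*u/3) du: now 5*x**6/6 + ∫(4*u/3) du.
Step 4. Evaluate the standard form: now 2*u**2/3 + 5*x**6/6.
Step 5. Substitute back u = sin(x): now 5*x**6/6 + 2*sin(x)**2/3.
Answer: 5*x**6/6 + 2*sin(x)**2/3.


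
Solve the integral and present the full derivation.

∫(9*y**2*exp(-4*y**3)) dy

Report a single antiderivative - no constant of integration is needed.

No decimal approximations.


Step 1. Substitute u = y**3, turning ∫(9*y**2*exp(-4*y**3)) dy into ∫(3*exp(-4*u)) du: now ∫(3*exp(-4*u)) du.
Step 2. Evaluate the standard form: now -3*exp(-4*u)/4.
Step 3. Substitute back u = y**3: now -3*exp(-4*y**3)/4.
Answer: -3*exp(-4*y**3)/4.


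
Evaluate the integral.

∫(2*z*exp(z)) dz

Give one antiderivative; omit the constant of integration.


Answer: 2*z*exp(z) - 2*exp(z).


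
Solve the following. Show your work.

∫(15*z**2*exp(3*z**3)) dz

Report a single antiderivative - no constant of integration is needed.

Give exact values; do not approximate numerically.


Step 1. Substitute u = z**3, turning ∫(15*z**2*exp(3*z**3)) dz into ∫(5*exp(3*u)) du: now ∫(5*exp(3*u)) du.
Step 2. Evaluate the standard form: now 5*exp(3*u)/3.
Step 3. Substitute back u = z**3: now 5*exp(3*z**3)/3.
Answer: 5*exp(3*z**3)/3.


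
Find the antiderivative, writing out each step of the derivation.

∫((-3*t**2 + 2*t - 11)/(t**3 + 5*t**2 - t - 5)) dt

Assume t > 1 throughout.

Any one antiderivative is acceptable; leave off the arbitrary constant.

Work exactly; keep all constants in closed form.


Step 1. Decompose ∫((-3*t**2 + 2*t - 11)/(t**3 + 5*t**2 - t - 5)) dt by partial fractions, (-3*t**2 + 2*t - 11)/(t**3 + 5*t**2 - t - 5) = -4/(t + 5) + 2/(t + 1) - 1/(t - 1): now ∫(-1/(t - 1)) dt + ∫(2/(t + 1)) dt + ∫(-4/(t + 5)) dt.
Step 2. Evaluate the standard form [assuming t > -1]: now 2*log(t + 1) + ∫(-1/(t - 1)) dt + ∫(-4/(t + 5)) dt.
Step 3. Evaluate the standard form [assuming t > 1]: now -log(t - 1) + 2*log(t + 1) + ∫(-4/(t + 5)) dt.
Step 4. Evaluate the standard form [assuming t > -5]: now -log(t - 1) + 2*log(t + 1) - 4*log(t + 5).
Answer: -log(t - 1) + 2*log(t + 1) - 4*log(t + 5).


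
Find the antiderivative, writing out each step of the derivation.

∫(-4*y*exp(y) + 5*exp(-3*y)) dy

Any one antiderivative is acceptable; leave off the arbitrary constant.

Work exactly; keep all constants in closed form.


Step 1. Rewrite: now ∫(-4*y*exp(y)) dy + ∫(5*exp(-3*y)) dy.
Step 2. Integrate ∫(-4*y*exp(y)) dy by parts with u = y, dv = (-4*exp(y)) dy, so v = -4*exp(y): now -4*y*exp(y) + ∫(5*exp(-3*y)) dy + ∫(4*exp(y)) dy.
Step 3. Evaluate the standard form: now -4*y*exp(y) + 4*exp(y) + ∫(5*exp(-3*y)) dy.
Step 4. Evaluate the standard form: now -4*y*exp(y) + 4*exp(y) - 5*exp(-3*y)/3.
Answer: -4*y*exp(y) + 4*exp(y) - 5*exp(-3*y)/3.


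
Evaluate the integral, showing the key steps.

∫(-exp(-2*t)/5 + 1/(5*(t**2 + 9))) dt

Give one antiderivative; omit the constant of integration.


Step 1. Rewrite: now ∫(1/(5*(t**2 + 9))) dt + ∫(-exp(-2*t)/5) dt.
Step 2. Evaluate the standard form: now ∫(1/(5*(t**2 + 9))) dt + exp(-2*t)/10.
Step 3. Evaluate the standard form: now atan(t/3)/15 + exp(-2*t)/10.
Answer: atan(t/3)/15 + exp(-2*t)/10.


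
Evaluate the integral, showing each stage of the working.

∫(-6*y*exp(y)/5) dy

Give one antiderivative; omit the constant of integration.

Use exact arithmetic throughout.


Step 1. Integrate ∫(-6*y*exp(y)/5) dy by parts with u = y, dv = (-6*exp(y)/5) dy, so v = -6*exp(y)/5: now -6*y*exp(y)/5 + ∫(6*exp(y)/5) dy.
Step 2. Evaluate the standard form: now -6*y*exp(y)/5 + 6*exp(y)/5.
Answer: -6*y*exp(y)/5 + 6*exp(y)/5.


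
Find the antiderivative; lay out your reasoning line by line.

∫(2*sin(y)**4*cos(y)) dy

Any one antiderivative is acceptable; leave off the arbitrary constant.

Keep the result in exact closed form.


Step 1. Substitute u = sin(y), turning ∫(2*sin(y)**4*cos(y)) dy into ∫(2*u**4) du: now ∫(2*u**4) du.
Step 2. Evaluate the standard form: now 2*u**5/5.
Step 3. Substitute back u = sin(y): now 2*sin(y)**5/5.
Answer: 2*sin(y)**5/5.


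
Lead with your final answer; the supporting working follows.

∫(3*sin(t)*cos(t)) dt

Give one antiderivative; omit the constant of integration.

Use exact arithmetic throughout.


The answer is 3*sin(t)**2/2.
Step 1. Substitute u = sin(t), turning ∫(3*sin(t)*cos(t)) dt into ∫(3*u) du: now ∫(3*u) du.
Step 2. Evaluate the standard form: now 3*u**2/2.
Step 3. Substitute back u = sin(t): now 3*sin(t)**2/2.
Answer: 3*sin(t)**2/2.


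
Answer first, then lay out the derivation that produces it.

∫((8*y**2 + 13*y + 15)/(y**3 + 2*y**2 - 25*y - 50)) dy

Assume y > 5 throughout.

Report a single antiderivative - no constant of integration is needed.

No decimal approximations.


The answer is 4*log(y - 5) - log(y + 2) + 5*log(y + 5).
Step 1. Decompose ∫((8*y**2 + 13*y + 15)/(y**3 + 2*y**2 - 25*y - 50)) dy by partial fractions, (8*y**2 + 13*y + 15)/(y**3 + 2*y**2 - 25*y - 50) = 5/(y + 5) - 1/(y + 2) + 4/(y - 5): now ∫(4/(y - 5)) dy + ∫(-1/(y + 2)) dy + ∫(5/(y + 5)) dy.
Step 2. Evaluate the standard form [assuming y > -5]: now 5*log(y + 5) + ∫(4/(y - 5)) dy + ∫(-1/(y + 2)) dy.
Step 3. Evaluate the standard form [assuming y > -2]: now -log(y + 2) + 5*log(y + 5) + ∫(4/(y - 5)) dy.
Step 4. Evaluate the standard form [assuming y > 5]: now 4*log(y - 5) - log(y + 2) + 5*log(y + 5).
Answer: 4*log(y - 5) - log(y + 2) + 5*log(y + 5).


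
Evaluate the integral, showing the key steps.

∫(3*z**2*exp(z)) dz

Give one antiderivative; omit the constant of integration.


Step 1. Integrate ∫(3*z**2*exp(z)) dz by parts with u = z**2, dv = (3*exp(z)) dz, so v = 3*exp(z): now 3*z**2*exp(z) + ∫(-6*z*exp(z)) dz.
Step 2. Integrate ∫(-6*z*exp(z)) dz by parts with u = z, dv = (-6*exp(z)) dz, so v = -6*exp(z): now 3*z**2*exp(z) - 6*z*exp(z) + ∫(6*exp(z)) dz.
Step 3. Evaluate the standard form: now 3*z**2*exp(z) - 6*z*exp(z) + 6*exp(z).
Answer: 3*z**2*exp(z) - 6*z*exp(z) + 6*exp(z).


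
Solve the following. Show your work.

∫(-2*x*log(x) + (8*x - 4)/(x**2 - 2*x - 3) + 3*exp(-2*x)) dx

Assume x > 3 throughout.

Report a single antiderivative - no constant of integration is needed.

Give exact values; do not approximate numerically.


Step 1. Rewrite: now ∫(-2*x*log(x)) dx + ∫((8*x - 4)/(x**2 - 2*x - 3)) dx + ∫(3*exp(-2*x)) dx.
Step 2. Decompose ∫((8*x - 4)/(x**2 - 2*x - 3)) dx by partial fractions, (8*x - 4)/(x**2 - 2*x - 3) = 3/(x + 1) + 5/(x - 3): now ∫(-2*x*log(x)) dx + ∫(5/(x - 3)) dx + ∫(3/(x + 1)) dx + ∫(3*exp(-2*x)) dx.
Step 3. Evaluate the standard form [assuming x > 3]: now 5*log(x - 3) + ∫(-2*x*log(x)) dx + ∫(3/(x + 1)) dx + ∫(3*exp(-2*x)) dx.
Step 4. Evaluate the standard form [assuming x > -1]: now 5*log(x - 3) + 3*log(x + 1) + ∫(-2*x*log(x)) dx + ∫(3*exp(-2*x)) dx.
Step 5. Evaluate the standard form: now 5*log(x - 3) + 3*log(x + 1) + ∫(-2*x*log(x)) dx - 3*exp(-2*x)/2.
Step 6. Integrate ∫(-2*x*log(x)) dx by parts with u = log(x), dv = (-2*x) dx, so v = -x**2 [assuming x > 0]: now -x**2*log(x) + 5*log(x - 3) + 3*log(x + 1) + ∫(x) dx - 3*exp(-2*x)/2.
Step 7. Evaluate the standard form: now -x**2*log(x) + x**2/2 + 5*log(x - 3) + 3*log(x + 1) - 3*exp(-2*x)/2.
Answer: -x**2*log(x) + x**2/2 + 5*log(x - 3) + 3*log(x + 1) - 3*exp(-2*x)/2.


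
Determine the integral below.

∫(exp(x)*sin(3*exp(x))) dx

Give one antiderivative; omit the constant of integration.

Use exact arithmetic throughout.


Answer: -cos(3*exp(x))/3.


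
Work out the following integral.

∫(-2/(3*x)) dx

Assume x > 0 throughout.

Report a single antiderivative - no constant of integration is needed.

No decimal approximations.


Answer: -2*log(x)/3.


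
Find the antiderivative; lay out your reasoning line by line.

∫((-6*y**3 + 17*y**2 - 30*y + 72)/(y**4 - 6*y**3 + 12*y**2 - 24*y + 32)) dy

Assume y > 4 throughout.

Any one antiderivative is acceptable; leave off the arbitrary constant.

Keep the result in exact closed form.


Step 1. Decompose ∫((-6*y**3 + 17*y**2 - 30*y + 72)/(y**4 - 6*y**3 + 12*y**2 - 24*y + 32)) dy by partial fractions, (-6*y**3 + 17*y**2 - 30*y + 72)/(y**4 - 6*y**3 + 12*y**2 - 24*y + 32) = 1/(y**2 + 4) - 2/(y - 2) - 4/(y - 4): now ∫(-4/(y - 4)) dy + ∫(-2/(y - 2)) dy + ∫(1/(y**2 + 4)) dy.
Step 2. Evaluate the standard form [assuming y > 4]: now -4*log(y - 4) + ∫(-2/(y - 2)) dy + ∫(1/(y**2 + 4)) dy.
Step 3. Evaluate the standard form [assuming y > 2]: now -4*log(y - 4) - 2*log(y - 2) + ∫(1/(y**2 + 4)) dy.
Step 4. Evaluate the standard form: now -4*log(y - 4) - 2*log(y - 2) + atan(y/2)/2.
Answer: -4*log(y - 4) - 2*log(y - 2) + atan(y/2)/2.


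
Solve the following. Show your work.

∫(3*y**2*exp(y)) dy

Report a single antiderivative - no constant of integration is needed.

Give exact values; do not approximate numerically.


Step 1. Integrate ∫(3*y**2*exp(y)) dy by parts with u = y**2, dv = (3*exp(y)) dy, so v = 3*exp(y): now 3*y**2*exp(y) + ∫(-6*y*exp(y)) dy.
Step 2. Integrate ∫(-6*y*exp(y)) dy by parts with u = y, dv = (-6*exp(y)) dy, so v = -6*exp(y): now 3*y**2*exp(y) - 6*y*exp(y) + ∫(6*exp(y)) dy.
Step 3. Evaluate the standard form: now 3*y**2*exp(y) - 6*y*exp(y) + 6*exp(y).
Answer: 3*y**2*exp(y) - 6*y*exp(y) + 6*exp(y).


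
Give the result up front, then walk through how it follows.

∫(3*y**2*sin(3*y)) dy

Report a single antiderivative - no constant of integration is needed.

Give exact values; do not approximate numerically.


The answer is -y**2*cos(3*y) + 2*y*sin(3*y)/3 + 2*cos(3*y)/9.
Step 1. Integrate ∫(3*y**2*sin(3*y)) dy by parts with u = y**2, dv = (3*sin(3*y)) dy, so v = -cos(3*y): now -y**2*cos(3*y) + ∫(2*y*cos(3*y)) dy.
Step 2. Integrate ∫(2*y*cos(3*y)) dy by parts with u = y, dv = (2*cos(3*y)) dy, so v = 2*sin(3*y)/3: now -y**2*cos(3*y) + 2*y*sin(3*y)/3 + ∫(-2*sin(3*y)/3) dy.
Step 3. Evaluate the standard form: now -y**2*cos(3*y) + 2*y*sin(3*y)/3 + 2*cos(3*y)/9.
Answer: -y**2*cos(3*y) + 2*y*sin(3*y)/3 + 2*cos(3*y)/9.


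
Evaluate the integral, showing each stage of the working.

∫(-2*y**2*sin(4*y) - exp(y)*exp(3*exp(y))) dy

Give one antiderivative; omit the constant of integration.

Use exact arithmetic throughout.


Step 1. Rewrite: now ∫(-2*y**2*sin(4*y)) dy + ∫(-exp(y)*exp(3*exp(y))) dy.
Step 2. Integrate ∫(-2*y**2*sin(4*y)) dy by parts with u = y**2, dv = (-2*sin(4*y)) dy, so v = cos(4*y)/2: now y**2*cos(4*y)/2 + ∫(-y*cos(4*y)) dy + ∫(-exp(y)*exp(3*exp(y))) dy.
Step 3. Integrate ∫(-y*cos(4*y)) dy by parts with u = y, dv = (-cos(4*y)) dy, so v = -sin(4*y)/4: now y**2*cos(4*y)/2 - y*sin(4*y)/4 + ∫(-exp(y)*exp(3*exp(y))) dy + ∫(sin(4*y)/4) dy.
Step 4. Evaluate the standard form: now y**2*cos(4*y)/2 - y*sin(4*y)/4 - cos(4*y)/16 + ∫(-exp(y)*exp(3*exp(y))) dy.
Step 5. Substitute u = exp(y), turning ∫(-exp(y)*exp(3*exp(y))) dy into ∫(-exp(3*u)) du: now y**2*cos(4*y)/2 - y*sin(4*y)/4 - cos(4*y)/16 + ∫(-exp(3*u)) du.
Step 6. Evaluate the standard form: now y**2*cos(4*y)/2 - y*sin(4*y)/4 - exp(3*u)/3 - cos(4*y)/16.
Step 7. Substitute back u = exp(y): now y**2*cos(4*y)/2 - y*sin(4*y)/4 - exp(3*exp(y))/3 - cos(4*y)/16.
Answer: y**2*cos(4*y)/2 - y*sin(4*y)/4 - exp(3*exp(y))/3 - cos(4*y)/16.


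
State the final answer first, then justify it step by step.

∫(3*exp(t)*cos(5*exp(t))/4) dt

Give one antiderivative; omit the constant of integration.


The answer is 3*sin(5*exp(t))/20.
Step 1. Substitute u = exp(t), turning ∫(3*exp(t)*cos(5*exp(t))/4) dt into ∫(3*cos(5*u)/4) du: now ∫(3*cos(5*u)/4) du.
Step 2. Evaluate the standard form: now 3*sin(5*u)/20.
Step 3. Substitute back u = exp(t): now 3*sin(5*exp(t))/20.
Answer: 3*sin(5*exp(t))/20.


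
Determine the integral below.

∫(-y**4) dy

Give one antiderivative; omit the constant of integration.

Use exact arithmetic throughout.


Answer: -y**5/5.


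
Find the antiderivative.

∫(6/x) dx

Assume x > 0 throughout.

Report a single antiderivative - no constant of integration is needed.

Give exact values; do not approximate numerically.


Answer: 6*log(x).


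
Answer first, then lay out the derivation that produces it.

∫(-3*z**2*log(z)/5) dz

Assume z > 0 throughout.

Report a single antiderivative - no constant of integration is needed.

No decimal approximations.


The answer is -z**3*log(z)/5 + z**3/15.
Step 1. Integrate ∫(-3*z**2*log(z)/5) dz by parts with u = log(z), dv = (-3*z**2/5) dz, so v = -z**3/5 [assuming z > 0]: now -z**3*log(z)/5 + ∫(z**2/5) dz.
Step 2. Evaluate the standard form: now -z**3*log(z)/5 + z**3/15.
Answer: -z**3*log(z)/5 + z**3/15.


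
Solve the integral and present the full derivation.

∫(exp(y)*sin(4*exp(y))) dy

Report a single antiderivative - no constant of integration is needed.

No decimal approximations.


Step 1. Substitute u = exp(y), turning ∫(exp(y)*sin(4*exp(y))) dy into ∫(sin(4*u)) du: now ∫(sin(4*u)) du.
Step 2. Evaluate the standard form: now -cos(4*u)/4.
Step 3. Substitute back u = exp(y): now -cos(4*exp(y))/4.
Answer: -cos(4*exp(y))/4.


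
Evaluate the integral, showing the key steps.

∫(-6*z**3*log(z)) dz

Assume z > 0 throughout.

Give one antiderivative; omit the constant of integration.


Step 1. Integrate ∫(-6*z**3*log(z)) dz by parts with u = log(z), dv = (-6*z**3) dz, so v = -3*z**4/2 [assuming z > 0]: now -3*z**4*log(z)/2 + ∫(3*z**3/2) dz.
Step 2. Evaluate the standard form: now -3*z**4*log(z)/2 + 3*z**4/8.
Answer: -3*z**4*log(z)/2 + 3*z**4/8.


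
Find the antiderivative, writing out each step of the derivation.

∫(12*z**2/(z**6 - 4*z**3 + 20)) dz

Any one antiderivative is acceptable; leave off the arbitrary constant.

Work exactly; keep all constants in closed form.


Step 1. Substitute u = z**3 - 2, turning ∫(12*z**2/(z**6 - 4*z**3 + 20)) dz into ∫(4/(u**2 + 16)) du: now ∫(4/(u**2 + 16)) du.
Step 2. Evaluate the standard form: now atan(u/4).
Step 3. Substitute back u = z**3 - 2: now atan(z**3/4 - 1/2).
Answer: atan(z**3/4 - 1/2).


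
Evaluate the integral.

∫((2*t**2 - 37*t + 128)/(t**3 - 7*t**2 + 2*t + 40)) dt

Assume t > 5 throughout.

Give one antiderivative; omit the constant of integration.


Answer: -log(t - 5) - 2*log(t - 4) + 5*log(t + 2).


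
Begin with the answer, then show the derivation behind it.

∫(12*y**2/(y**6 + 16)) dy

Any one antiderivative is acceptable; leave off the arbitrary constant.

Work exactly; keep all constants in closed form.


The answer is atan(y**3/4).
Step 1. Substitute u = y**3, turning ∫(12*y**2/(y**6 + 16)) dy into ∫(4/(u**2 + 16)) du: now ∫(4/(u**2 + 16)) du.
Step 2. Evaluate the standard form: now atan(u/4).
Step 3. Substitute back u = y**3: now atan(y**3/4).
Answer: atan(y**3/4).


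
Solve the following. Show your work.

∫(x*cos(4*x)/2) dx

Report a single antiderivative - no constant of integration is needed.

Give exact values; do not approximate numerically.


Step 1. Integrate ∫(x*cos(4*x)/2) dx by parts with u = x, dv = (cos(4*x)/2) dx, so v = sin(4*x)/8: now x*sin(4*x)/8 + ∫(-sin(4*x)/8) dx.
Step 2. Evaluate the standard form: now x*sin(4*x)/8 + cos(4*x)/32.
Answer: x*sin(4*x)/8 + cos(4*x)/32.


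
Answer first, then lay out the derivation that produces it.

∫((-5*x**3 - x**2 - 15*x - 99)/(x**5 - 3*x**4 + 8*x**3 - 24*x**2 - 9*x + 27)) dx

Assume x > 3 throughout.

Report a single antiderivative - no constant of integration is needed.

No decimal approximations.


The answer is -2*log(x - 3) + 3*log(x - 1) - log(x + 1) - atan(x/3).
Step 1. Decompose ∫((-5*x**3 - x**2 - 15*x - 99)/(x**5 - 3*x**4 + 8*x**3 - 24*x**2 - 9*x + 27)) dx by partial fractions, (-5*x**3 - x**2 - 15*x - 99)/(x**5 - 3*x**4 + 8*x**3 - 24*x**2 - 9*x + 27) = -3/(x**2 + 9) - 1/(x + 1) + 3/(x - 1) - 2/(x - 3): now ∫(-2/(x - 3)) dx + ∫(3/(x - 1)) dx + ∫(-1/(x + 1)) dx + ∫(-3/(x**2 + 9)) dx.
Step 2. Evaluate the standard form [assuming x > 3]: now -2*log(x - 3) + ∫(3/(x - 1)) dx + ∫(-1/(x + 1)) dx + ∫(-3/(x**2 + 9)) dx.
Step 3. Evaluate the standard form [assuming x > -1]: now -2*log(x - 3) - log(x + 1) + ∫(3/(x - 1)) dx + ∫(-3/(x**2 + 9)) dx.
Step 4. Evaluate the standard form [assuming x > 1]: now -2*log(x - 3) + 3*log(x - 1) - log(x + 1) + ∫(-3/(x**2 + 9)) dx.
Step 5. Evaluate the standard form: now -2*log(x - 3) + 3*log(x - 1) - log(x + 1) - atan(x/3).
Answer: -2*log(x - 3) + 3*log(x - 1) - log(x + 1) - atan(x/3).


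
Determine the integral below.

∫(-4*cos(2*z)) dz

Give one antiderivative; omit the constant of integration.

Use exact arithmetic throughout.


Answer: -2*sin(2*z).


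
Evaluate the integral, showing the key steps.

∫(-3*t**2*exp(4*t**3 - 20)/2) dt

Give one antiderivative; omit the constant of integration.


Step 1. Substitute u = t**3 - 5, turning ∫(-3*t**2*exp(4*t**3 - 20)/2) dt into ∫(-exp(4*u)/2) du: now ∫(-exp(4*u)/2) du.
Step 2. Evaluate the standard form: now -exp(4*u)/8.
Step 3. Substitute back u = t**3 - 5: now -exp(4*t**3 - 20)/8.
Answer: -exp(4*t**3 - 20)/8.


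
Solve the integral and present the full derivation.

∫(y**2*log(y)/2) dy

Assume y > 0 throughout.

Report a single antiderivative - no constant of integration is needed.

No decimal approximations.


Step 1. Integrate ∫(y**2*log(y)/2) dy by parts with u = log(y), dv = (y**2/2) dy, so v = y**3/6 [assuming y > 0]: now y**3*log(y)/6 + ∫(-y**2/6) dy.
Step 2. Evaluate the standard form: now y**3*log(y)/6 - y**3/18.
Answer: y**3*log(y)/6 - y**3/18.


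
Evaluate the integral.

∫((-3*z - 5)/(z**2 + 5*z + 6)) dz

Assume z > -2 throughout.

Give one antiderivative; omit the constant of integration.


Answer: log(z + 2) - 4*log(z + 3).


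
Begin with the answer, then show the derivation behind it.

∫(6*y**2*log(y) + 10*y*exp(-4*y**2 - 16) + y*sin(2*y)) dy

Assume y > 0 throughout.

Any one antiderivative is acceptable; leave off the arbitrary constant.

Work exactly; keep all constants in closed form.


The answer is 2*y**3*log(y) - 2*y**3/3 - y*cos(2*y)/2 - 5*exp(-4*y**2 - 16)/4 + sin(2*y)/4.
Step 1. Rewrite: now ∫(10*y*exp(-4*y**2 - 16)) dy + ∫(y*sin(2*y)) dy + ∫(6*y**2*log(y)) dy.
Step 2. Substitute u = y**2 + 4, turning ∫(10*y*exp(-4*y**2 - 16)) dy into ∫(5*exp(-4*u)) du: now ∫(y*sin(2*y)) dy + ∫(6*y**2*log(y)) dy + ∫(5*exp(-4*u)) du.
Step 3. Evaluate the standard form: now ∫(y*sin(2*y)) dy + ∫(6*y**2*log(y)) dy - 5*exp(-4*u)/4.
Step 4. Substitute back u = y**2 + 4: now -5*exp(-4*y**2 - 16)/4 + ∫(y*sin(2*y)) dy + ∫(6*y**2*log(y)) dy.
Step 5. Integrate ∫(y*sin(2*y)) dy by parts with u = y, dv = (sin(2*y)) dy, so v = -cos(2*y)/2: now -y*cos(2*y)/2 - 5*exp(-4*y**2 - 16)/4 + ∫(6*y**2*log(y)) dy + ∫(cos(2*y)/2) dy.
Step 6. Evaluate the standard form: now -y*cos(2*y)/2 - 5*exp(-4*y**2 - 16)/4 + sin(2*y)/4 + ∫(6*y**2*log(y)) dy.
Step 7. Integrate ∫(6*y**2*log(y)) dy by parts with u = log(y), dv = (6*y**2) dy, so v = 2*y**3 [assuming y > 0]: now 2*y**3*log(y) - y*cos(2*y)/2 - 5*exp(-4*y**2 - 16)/4 + sin(2*y)/4 + ∫(-2*y**2) dy.
Step 8. Evaluate the standard form: now 2*y**3*log(y) - 2*y**3/3 - y*cos(2*y)/2 - 5*exp(-4*y**2 - 16)/4 + sin(2*y)/4.
Answer: 2*y**3*log(y) - 2*y**3/3 - y*cos(2*y)/2 - 5*exp(-4*y**2 - 16)/4 + sin(2*y)/4.


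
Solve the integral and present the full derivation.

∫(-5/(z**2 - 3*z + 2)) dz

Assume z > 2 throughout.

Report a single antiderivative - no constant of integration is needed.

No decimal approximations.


Step 1. Decompose ∫(-5/(z**2 - 3*z + 2)) dz by partial fractions, -5/(z**2 - 3*z + 2) = 5/(z - 1) - 5/(z - 2): now ∫(-5/(z - 2)) dz + ∫(5/(z - 1)) dz.
Step 2. Evaluate the standard form [assuming z > 2]: now -5*log(z - 2) + ∫(5/(z - 1)) dz.
Step 3. Evaluate the standard form [assuming z > 1]: now -5*log(z - 2) + 5*log(z - 1).
Answer: -5*log(z - 2) + 5*log(z - 1).


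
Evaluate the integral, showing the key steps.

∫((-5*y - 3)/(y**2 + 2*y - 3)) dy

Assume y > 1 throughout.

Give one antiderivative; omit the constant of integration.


Step 1. Decompose ∫((-5*y - 3)/(y**2 + 2*y - 3)) dy by partial fractions, (-5*y - 3)/(y**2 + 2*y - 3) = -3/(y + 3) - 2/(y - 1): now ∫(-2/(y - 1)) dy + ∫(-3/(y + 3)) dy.
Step 2. Evaluate the standard form [assuming y > -3]: now -3*log(y + 3) + ∫(-2/(y - 1)) dy.
Step 3. Evaluate the standard form [assuming y > 1]: now -2*log(y - 1) - 3*log(y + 3).
Answer: -2*log(y - 1) - 3*log(y + 3).


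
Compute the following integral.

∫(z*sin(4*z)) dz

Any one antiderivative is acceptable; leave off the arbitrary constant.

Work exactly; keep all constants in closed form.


Answer: -z*cos(4*z)/4 + sin(4*z)/16.


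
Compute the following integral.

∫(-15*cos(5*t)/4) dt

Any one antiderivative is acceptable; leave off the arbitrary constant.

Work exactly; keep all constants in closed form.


Answer: -3*sin(5*t)/4.


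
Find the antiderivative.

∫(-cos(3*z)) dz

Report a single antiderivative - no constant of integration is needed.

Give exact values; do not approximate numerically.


Answer: -sin(3*z)/3.


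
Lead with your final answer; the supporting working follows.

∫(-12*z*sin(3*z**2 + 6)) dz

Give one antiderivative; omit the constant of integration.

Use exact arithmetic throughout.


The answer is 2*cos(3*z**2 + 6).
Step 1. Substitute u = z**2 + 2, turning ∫(-12*z*sin(3*z**2 + 6)) dz into ∫(-6*sin(3*u)) du: now ∫(-6*sin(3*u)) du.
Step 2. Evaluate the standard form: now 2*cos(3*u).
Step 3. Substitute back u = z**2 + 2: now 2*cos(3*z**2 + 6).
Answer: 2*cos(3*z**2 + 6).


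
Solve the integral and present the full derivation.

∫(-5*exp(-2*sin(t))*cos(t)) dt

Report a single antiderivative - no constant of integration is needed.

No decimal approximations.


Step 1. Substitute u = sin(t), turning ∫(-5*exp(-2*sin(t))*cos(t)) dt into ∫(-5*exp(-2*u)) du: now ∫(-5*exp(-2*u)) du.
Step 2. Evaluate the standard form: now 5*exp(-2*u)/2.
Step 3. Substitute back u = sin(t): now 5*exp(-2*sin(t))/2.
Answer: 5*exp(-2*sin(t))/2.


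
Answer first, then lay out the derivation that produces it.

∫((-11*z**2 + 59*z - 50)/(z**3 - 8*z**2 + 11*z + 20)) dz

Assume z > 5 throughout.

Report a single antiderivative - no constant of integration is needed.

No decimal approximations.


The answer is -5*log(z - 5) - 2*log(z - 4) - 4*log(z + 1).
Step 1. Decompose ∫((-11*z**2 + 59*z - 50)/(z**3 - 8*z**2 + 11*z + 20)) dz by partial fractions, (-11*z**2 + 59*z - 50)/(z**3 - 8*z**2 + 11*z + 20) = -4/(z + 1) - 2/(z - 4) - 5/(z - 5): now ∫(-5/(z - 5)) dz + ∫(-2/(z - 4)) dz + ∫(-4/(z + 1)) dz.
Step 2. Evaluate the standard form [assuming z > 5]: now -5*log(z - 5) + ∫(-2/(z - 4)) dz + ∫(-4/(z + 1)) dz.
Step 3. Evaluate the standard form [assuming z > 4]: now -5*log(z - 5) - 2*log(z - 4) + ∫(-4/(z + 1)) dz.
Step 4. Evaluate the standard form [assuming z > -1]: now -5*log(z - 5) - 2*log(z - 4) - 4*log(z + 1).
Answer: -5*log(z - 5) - 2*log(z - 4) - 4*log(z + 1).


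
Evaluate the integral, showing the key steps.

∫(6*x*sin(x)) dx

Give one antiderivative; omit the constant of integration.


Step 1. Integrate ∫(6*x*sin(x)) dx by parts with u = x, dv = (6*sin(x)) dx, so v = -6*cos(x): now -6*x*cos(x) + ∫(6*cos(x)) dx.
Step 2. Evaluate the standard form: now -6*x*cos(x) + 6*sin(x).
Answer: -6*x*cos(x) + 6*sin(x).


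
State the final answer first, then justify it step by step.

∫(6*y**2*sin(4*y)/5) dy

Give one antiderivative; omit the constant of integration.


The answer is -3*y**2*cos(4*y)/10 + 3*y*sin(4*y)/20 + 3*cos(4*y)/80.
Step 1. Integrate ∫(6*y**2*sin(4*y)/5) dy by parts with u = y**2, dv = (6*sin(4*y)/5) dy, so v = -3*cos(4*y)/10: now -3*y**2*cos(4*y)/10 + ∫(3*y*cos(4*y)/5) dy.
Step 2. Integrate ∫(3*y*cos(4*y)/5) dy by parts with u = y, dv = (3*cos(4*y)/5) dy, so v = 3*sin(4*y)/20: now -3*y**2*cos(4*y)/10 + 3*y*sin(4*y)/20 + ∫(-3*sin(4*y)/20) dy.
Step 3. Evaluate the standard form: now -3*y**2*cos(4*y)/10 + 3*y*sin(4*y)/20 + 3*cos(4*y)/80.
Answer: -3*y**2*cos(4*y)/10 + 3*y*sin(4*y)/20 + 3*cos(4*y)/80.


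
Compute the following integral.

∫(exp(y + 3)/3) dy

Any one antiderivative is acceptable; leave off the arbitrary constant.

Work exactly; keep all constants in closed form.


Answer: exp(y + 3)/3.


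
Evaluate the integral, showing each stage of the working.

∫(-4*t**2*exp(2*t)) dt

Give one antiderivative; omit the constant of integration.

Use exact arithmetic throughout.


Step 1. Integrate ∫(-4*t**2*exp(2*t)) dt by parts with u = t**2, dv = (-4*exp(2*t)) dt, so v = -2*exp(2*t): now -2*t**2*exp(2*t) + ∫(4*t*exp(2*t)) dt.
Step 2. Integrate ∫(4*t*exp(2*t)) dt by parts with u = t, dv = (4*exp(2*t)) dt, so v = 2*exp(2*t): now -2*t**2*exp(2*t) + 2*t*exp(2*t) + ∫(-2*exp(2*t)) dt.
Step 3. Evaluate the standard form: now -2*t**2*exp(2*t) + 2*t*exp(2*t) - exp(2*t).
Answer: -2*t**2*exp(2*t) + 2*t*exp(2*t) - exp(2*t).


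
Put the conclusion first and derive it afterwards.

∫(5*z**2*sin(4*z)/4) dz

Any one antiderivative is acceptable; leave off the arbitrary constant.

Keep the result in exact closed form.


The answer is -5*z**2*cos(4*z)/16 + 5*z*sin(4*z)/32 + 5*cos(4*z)/128.
Step 1. Integrate ∫(5*z**2*sin(4*z)/4) dz by parts with u = z**2, dv = (5*sin(4*z)/4) dz, so v = -5*cos(4*z)/16: now -5*z**2*cos(4*z)/16 + ∫(5*z*cos(4*z)/8) dz.
Step 2. Integrate ∫(5*z*cos(4*z)/8) dz by parts with u = z, dv = (5*cos(4*z)/8) dz, so v = 5*sin(4*z)/32: now -5*z**2*cos(4*z)/16 + 5*z*sin(4*z)/32 + ∫(-5*sin(4*z)/32) dz.
Step 3. Evaluate the standard form: now -5*z**2*cos(4*z)/16 + 5*z*sin(4*z)/32 + 5*cos(4*z)/128.
Answer: -5*z**2*cos(4*z)/16 + 5*z*sin(4*z)/32 + 5*cos(4*z)/128.


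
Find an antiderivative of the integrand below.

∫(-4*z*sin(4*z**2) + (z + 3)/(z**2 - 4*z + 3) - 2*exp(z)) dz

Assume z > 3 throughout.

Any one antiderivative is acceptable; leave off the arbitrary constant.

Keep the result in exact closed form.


Answer: -2*exp(z) + 3*log(z - 3) - 2*log(z - 1) + cos(4*z**2)/2.


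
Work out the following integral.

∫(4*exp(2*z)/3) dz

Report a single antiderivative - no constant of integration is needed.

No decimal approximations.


Answer: 2*exp(2*z)/3.


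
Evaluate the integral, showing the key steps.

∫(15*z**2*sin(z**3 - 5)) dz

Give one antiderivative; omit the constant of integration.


Step 1. Substitute u = z**3 - 5, turning ∫(15*z**2*sin(z**3 - 5)) dz into ∫(5*sin(u)) du: now ∫(5*sin(u)) du.
Step 2. Evaluate the standard form: now -5*cos(u).
Step 3. Substitute back u = z**3 - 5: now -5*cos(z**3 - 5).
Answer: -5*cos(z**3 - 5).


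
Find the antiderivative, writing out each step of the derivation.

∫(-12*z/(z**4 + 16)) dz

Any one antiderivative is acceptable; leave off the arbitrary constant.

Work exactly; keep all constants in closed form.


Step 1. Substitute u = z**2, turning ∫(-12*z/(z**4 + 16)) dz into ∫(-6/(u**2 + 16)) du: now ∫(-6/(u**2 + 16)) du.
Step 2. Evaluate the standard form: now -3*atan(u/4)/2.
Step 3. Substitute back u = z**2: now -3*atan(z**2/4)/2.
Answer: -3*atan(z**2/4)/2.


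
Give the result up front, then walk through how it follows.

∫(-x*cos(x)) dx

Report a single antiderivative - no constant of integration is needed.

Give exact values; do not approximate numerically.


The answer is -x*sin(x) - cos(x).
Step 1. Integrate ∫(-x*cos(x)) dx by parts with u = x, dv = (-cos(x)) dx, so v = -sin(x): now -x*sin(x) + ∫(sin(x)) dx.
Step 2. Evaluate the standard form: now -x*sin(x) - cos(x).
Answer: -x*sin(x) - cos(x).


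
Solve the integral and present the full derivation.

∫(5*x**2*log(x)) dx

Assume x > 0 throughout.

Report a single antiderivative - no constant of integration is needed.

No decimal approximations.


Step 1. Integrate ∫(5*x**2*log(x)) dx by parts with u = log(x), dv = (5*x**2) dx, so v = 5*x**3/3 [assuming x > 0]: now 5*x**3*log(x)/3 + ∫(-5*x**2/3) dx.
Step 2. Evaluate the standard form: now 5*x**3*log(x)/3 - 5*x**3/9.
Answer: 5*x**3*log(x)/3 - 5*x**3/9.


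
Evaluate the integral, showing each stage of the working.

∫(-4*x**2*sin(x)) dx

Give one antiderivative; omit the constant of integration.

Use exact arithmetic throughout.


Step 1. Integrate ∫(-4*x**2*sin(x)) dx by parts with u = x**2, dv = (-4*sin(x)) dx, so v = 4*cos(x): now 4*x**2*cos(x) + ∫(-8*x*cos(x)) dx.
Step 2. Integrate ∫(-8*x*cos(x)) dx by parts with u = x, dv = (-8*cos(x)) dx, so v = -8*sin(x): now 4*x**2*cos(x) - 8*x*sin(x) + ∫(8*sin(x)) dx.
Step 3. Evaluate the standard form: now 4*x**2*cos(x) - 8*x*sin(x) - 8*cos(x).
Answer: 4*x**2*cos(x) - 8*x*sin(x) - 8*cos(x).


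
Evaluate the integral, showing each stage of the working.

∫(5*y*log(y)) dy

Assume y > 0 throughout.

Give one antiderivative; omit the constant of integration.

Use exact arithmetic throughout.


Step 1. Integrate ∫(5*y*log(y)) dy by parts with u = log(y), dv = (5*y) dy, so v = 5*y**2/2 [assuming y > 0]: now 5*y**2*log(y)/2 + ∫(-5*y/2) dy.
Step 2. Evaluate the standard form: now 5*y**2*log(y)/2 - 5*y**2/4.
Answer: 5*y**2*log(y)/2 - 5*y**2/4.


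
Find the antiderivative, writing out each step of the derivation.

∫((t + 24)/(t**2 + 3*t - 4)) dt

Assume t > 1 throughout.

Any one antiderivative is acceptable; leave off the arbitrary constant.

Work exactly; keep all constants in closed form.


Step 1. Decompose ∫((t + 24)/(t**2 + 3*t - 4)) dt by partial fractions, (t + 24)/(t**2 + 3*t - 4) = -4/(t + 4) + 5/(t - 1): now ∫(5/(t - 1)) dt + ∫(-4/(t + 4)) dt.
Step 2. Evaluate the standard form [assuming t > 1]: now 5*log(t - 1) + ∫(-4/(t + 4)) dt.
Step 3. Evaluate the standard form [assuming t > -4]: now 5*log(t - 1) - 4*log(t + 4).
Answer: 5*log(t - 1) - 4*log(t + 4).


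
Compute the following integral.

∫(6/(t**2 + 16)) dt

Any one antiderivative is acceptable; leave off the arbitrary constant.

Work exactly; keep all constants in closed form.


Answer: 3*atan(t/4)/2.


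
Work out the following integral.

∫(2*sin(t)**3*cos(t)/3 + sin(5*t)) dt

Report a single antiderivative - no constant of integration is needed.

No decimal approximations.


Answer: sin(t)**4/6 - cos(5*t)/5.


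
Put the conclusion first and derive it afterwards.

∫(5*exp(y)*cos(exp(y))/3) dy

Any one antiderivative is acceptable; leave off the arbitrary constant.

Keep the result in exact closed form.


The answer is 5*sin(exp(y))/3.
Step 1. Substitute u = exp(y), turning ∫(5*exp(y)*cos(exp(y))/3) dy into ∫(5*cos(u)/3) du: now ∫(5*cos(u)/3) du.
Step 2. Evaluate the standard form: now 5*sin(u)/3.
Step 3. Substitute back u = exp(y): now 5*sin(exp(y))/3.
Answer: 5*sin(exp(y))/3.


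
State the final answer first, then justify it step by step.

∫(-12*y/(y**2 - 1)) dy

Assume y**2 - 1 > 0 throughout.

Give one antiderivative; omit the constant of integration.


The answer is -6*log(y**2 - 1).
Step 1. Substitute u = y**2 - 1, turning ∫(-12*y/(y**2 - 1)) dy into ∫(-6/u) du: now ∫(-6/u) du.
Step 2. Evaluate the standard form [assuming u > 0]: now -6*log(u).
Step 3. Substitute back u = y**2 - 1: now -6*log(y**2 - 1).
Answer: -6*log(y**2 - 1).


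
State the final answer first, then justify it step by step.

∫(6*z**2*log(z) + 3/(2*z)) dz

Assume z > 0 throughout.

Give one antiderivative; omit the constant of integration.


The answer is 2*z**3*log(z) - 2*z**3/3 + 3*log(z)/2.
Step 1. Rewrite: now ∫(3/(2*z)) dz + ∫(6*z**2*log(z)) dz.
Step 2. Integrate ∫(6*z**2*log(z)) dz by parts with u = log(z), dv = (6*z**2) dz, so v = 2*z**3 [assuming z > 0]: now 2*z**3*log(z) + ∫(3/(2*z)) dz + ∫(-2*z**2) dz.
Step 3. Evaluate the standard form: now 2*z**3*log(z) - 2*z**3/3 + ∫(3/(2*z)) dz.
Step 4. Evaluate the standard form [assuming z > 0]: now 2*z**3*log(z) - 2*z**3/3 + 3*log(z)/2.
Answer: 2*z**3*log(z) - 2*z**3/3 + 3*log(z)/2.


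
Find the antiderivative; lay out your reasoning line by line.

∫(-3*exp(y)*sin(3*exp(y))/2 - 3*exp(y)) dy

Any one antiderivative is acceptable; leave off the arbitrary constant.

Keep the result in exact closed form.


Step 1. Rewrite: now ∫(-3*exp(y)*sin(3*exp(y))/2) dy + ∫(-3*exp(y)) dy.
Step 2. Evaluate the standard form: now -3*exp(y) + ∫(-3*exp(y)*sin(3*exp(y))/2) dy.
Step 3. Substitute u = exp(y), turning ∫(-3*exp(y)*sin(3*exp(y))/2) dy into ∫(-3*sin(3*u)/2) du: now -3*exp(y) + ∫(-3*sin(3*u)/2) du.
Step 4. Evaluate the standard form: now -3*exp(y) + cos(3*u)/2.
Step 5. Substitute back u = exp(y): now -3*exp(y) + cos(3*exp(y))/2.
Answer: -3*exp(y) + cos(3*exp(y))/2.


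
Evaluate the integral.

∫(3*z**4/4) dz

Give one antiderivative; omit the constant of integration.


Answer: 3*z**5/20.


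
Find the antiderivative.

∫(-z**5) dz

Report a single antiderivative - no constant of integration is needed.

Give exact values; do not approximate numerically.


Answer: -z**6/6.


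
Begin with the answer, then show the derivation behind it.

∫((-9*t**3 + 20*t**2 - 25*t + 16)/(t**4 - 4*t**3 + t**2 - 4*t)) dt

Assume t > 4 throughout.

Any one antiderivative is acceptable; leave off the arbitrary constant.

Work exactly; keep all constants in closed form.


The answer is -4*log(t) - 5*log(t - 4) + 4*atan(t).
Step 1. Decompose ∫((-9*t**3 + 20*t**2 - 25*t + 16)/(t**4 - 4*t**3 + t**2 - 4*t)) dt by partial fractions, (-9*t**3 + 20*t**2 - 25*t + 16)/(t**4 - 4*t**3 + t**2 - 4*t) = 4/(t**2 + 1) - 5/(t - 4) - 4/t: now ∫(-4/t) dt + ∫(-5/(t - 4)) dt + ∫(4/(t**2 + 1)) dt.
Step 2. Evaluate the standard form [assuming t > 4]: now -5*log(t - 4) + ∫(-4/t) dt + ∫(4/(t**2 + 1)) dt.
Step 3. Evaluate the standard form [assuming t > 0]: now -4*log(t) - 5*log(t - 4) + ∫(4/(t**2 + 1)) dt.
Step 4. Evaluate the standard form: now -4*log(t) - 5*log(t - 4) + 4*atan(t).
Answer: -4*log(t) - 5*log(t - 4) + 4*atan(t).


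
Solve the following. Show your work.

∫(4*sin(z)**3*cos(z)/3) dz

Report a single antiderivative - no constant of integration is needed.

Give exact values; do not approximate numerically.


Step 1. Substitute u = sin(z), turning ∫(4*sin(z)**3*cos(z)/3) dz into ∫(4*u**3/3) du: now ∫(4*u**3/3) du.
Step 2. Evaluate the standard form: now u**4/3.
Step 3. Substitute back u = sin(z): now sin(z)**4/3.
Answer: sin(z)**4/3.


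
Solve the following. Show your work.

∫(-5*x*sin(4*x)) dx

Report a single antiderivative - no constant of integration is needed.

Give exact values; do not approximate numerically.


Step 1. Integrate ∫(-5*x*sin(4*x)) dx by parts with u = x, dv = (-5*sin(4*x)) dx, so v = 5*cos(4*x)/4: now 5*x*cos(4*x)/4 + ∫(-5*cos(4*x)/4) dx.
Step 2. Evaluate the standard form: now 5*x*cos(4*x)/4 - 5*sin(4*x)/16.
Answer: 5*x*cos(4*x)/4 - 5*sin(4*x)/16.


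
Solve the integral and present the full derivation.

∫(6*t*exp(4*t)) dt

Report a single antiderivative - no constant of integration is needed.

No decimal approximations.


Step 1. Integrate ∫(6*t*exp(4*t)) dt by parts with u = t, dv = (6*exp(4*t)) dt, so v = 3*exp(4*t)/2: now 3*t*exp(4*t)/2 + ∫(-3*exp(4*t)/2) dt.
Step 2. Evaluate the standard form: now 3*t*exp(4*t)/2 - 3*exp(4*t)/8.
Answer: 3*t*exp(4*t)/2 - 3*exp(4*t)/8.


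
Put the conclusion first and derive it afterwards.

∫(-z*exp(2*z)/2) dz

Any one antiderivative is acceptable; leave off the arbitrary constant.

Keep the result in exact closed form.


The answer is -z*exp(2*z)/4 + exp(2*z)/8.
Step 1. Integrate ∫(-z*exp(2*z)/2) dz by parts with u = z, dv = (-exp(2*z)/2) dz, so v = -exp(2*z)/4: now -z*exp(2*z)/4 + ∫(exp(2*z)/4) dz.
Step 2. Evaluate the standard form: now -z*exp(2*z)/4 + exp(2*z)/8.
Answer: -z*exp(2*z)/4 + exp(2*z)/8.


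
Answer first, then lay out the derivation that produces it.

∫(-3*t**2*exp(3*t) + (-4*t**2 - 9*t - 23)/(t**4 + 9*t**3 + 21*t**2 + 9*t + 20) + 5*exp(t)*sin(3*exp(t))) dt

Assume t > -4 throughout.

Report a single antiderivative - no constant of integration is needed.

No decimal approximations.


The answer is -t**2*exp(3*t) + 2*t*exp(3*t)/3 - 2*exp(3*t)/9 - 3*log(t + 4) + 3*log(t + 5) - 5*cos(3*exp(t))/3 - atan(t).
Step 1. Rewrite: now ∫(-3*t**2*exp(3*t)) dt + ∫((-4*t**2 - 9*t - 23)/(t**4 + 9*t**3 + 21*t**2 + 9*t + 20)) dt + ∫(5*exp(t)*sin(3*exp(t))) dt.
Step 2. Substitute u = exp(t), turning ∫(5*exp(t)*sin(3*exp(t))) dt into ∫(5*sin(3*u)) du: now ∫(-3*t**2*exp(3*t)) dt + ∫((-4*t**2 - 9*t - 23)/(t**4 + 9*t**3 + 21*t**2 + 9*t + 20)) dt + ∫(5*sin(3*u)) du.
Step 3. Evaluate the standard form: now -5*cos(3*u)/3 + ∫(-3*t**2*exp(3*t)) dt + ∫((-4*t**2 - 9*t - 23)/(t**4 + 9*t**3 + 21*t**2 + 9*t + 20)) dt.
Step 4. Substitute back u = exp(t): now -5*cos(3*exp(t))/3 + ∫(-3*t**2*exp(3*t)) dt + ∫((-4*t**2 - 9*t - 23)/(t**4 + 9*t**3 + 21*t**2 + 9*t + 20)) dt.
Step 5. Integrate ∫(-3*t**2*exp(3*t)) dt by parts with u = t**2, dv = (-3*exp(3*t)) dt, so v = -exp(3*t): now -t**2*exp(3*t) - 5*cos(3*exp(t))/3 + ∫(2*t*exp(3*t)) dt + ∫((-4*t**2 - 9*t - 23)/(t**4 + 9*t**3 + 21*t**2 + 9*t + 20)) dt.
Step 6. Integrate ∫(2*t*exp(3*t)) dt by parts with u = t, dv = (2*exp(3*t)) dt, so v = 2*exp(3*t)/3: now -t**2*exp(3*t) + 2*t*exp(3*t)/3 - 5*cos(3*exp(t))/3 + ∫((-4*t**2 - 9*t - 23)/(t**4 + 9*t**3 + 21*t**2 + 9*t + 20)) dt + ∫(-2*exp(3*t)/3) dt.
Step 7. Evaluate the standard form: now -t**2*exp(3*t) + 2*t*exp(3*t)/3 - 2*exp(3*t)/9 - 5*cos(3*exp(t))/3 + ∫((-4*t**2 - 9*t - 23)/(t**4 + 9*t**3 + 21*t**2 + 9*t + 20)) dt.
Step 8. Decompose ∫((-4*t**2 - 9*t - 23)/(t**4 + 9*t**3 + 21*t**2 + 9*t + 20)) dt by partial fractions, (-4*t**2 - 9*t - 23)/(t**4 + 9*t**3 + 21*t**2 + 9*t + 20) = -1/(t**2 + 1) + 3/(t + 5) - 3/(t + 4): now -t**2*exp(3*t) + 2*t*exp(3*t)/3 - 2*exp(3*t)/9 - 5*cos(3*exp(t))/3 + ∫(-3/(t + 4)) dt + ∫(3/(t + 5)) dt + ∫(-1/(t**2 + 1)) dt.
Step 9. Evaluate the standard form [assuming t > -5]: now -t**2*exp(3*t) + 2*t*exp(3*t)/3 - 2*exp(3*t)/9 + 3*log(t + 5) - 5*cos(3*exp(t))/3 + ∫(-3/(t + 4)) dt + ∫(-1/(t**2 + 1)) dt.
Step 10. Evaluate the standard form [assuming t > -4]: now -t**2*exp(3*t) + 2*t*exp(3*t)/3 - 2*exp(3*t)/9 - 3*log(t + 4) + 3*log(t + 5) - 5*cos(3*exp(t))/3 + ∫(-1/(t**2 + 1)) dt.
Step 11. Evaluate the standard form: now -t**2*exp(3*t) + 2*t*exp(3*t)/3 - 2*exp(3*t)/9 - 3*log(t + 4) + 3*log(t + 5) - 5*cos(3*exp(t))/3 - atan(t).
Answer: -t**2*exp(3*t) + 2*t*exp(3*t)/3 - 2*exp(3*t)/9 - 3*log(t + 4) + 3*log(t + 5) - 5*cos(3*exp(t))/3 - atan(t).


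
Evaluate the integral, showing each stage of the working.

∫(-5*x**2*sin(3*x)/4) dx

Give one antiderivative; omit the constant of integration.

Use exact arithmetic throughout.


Step 1. Integrate ∫(-5*x**2*sin(3*x)/4) dx by parts with u = x**2, dv = (-5*sin(3*x)/4) dx, so v = 5*cos(3*x)/12: now 5*x**2*cos(3*x)/12 + ∫(-5*x*cos(3*x)/6) dx.
Step 2. Integrate ∫(-5*x*cos(3*x)/6) dx by parts with u = x, dv = (-5*cos(3*x)/6) dx, so v = -5*sin(3*x)/18: now 5*x**2*cos(3*x)/12 - 5*x*sin(3*x)/18 + ∫(5*sin(3*x)/18) dx.
Step 3. Evaluate the standard form: now 5*x**2*cos(3*x)/12 - 5*x*sin(3*x)/18 - 5*cos(3*x)/54.
Answer: 5*x**2*cos(3*x)/12 - 5*x*sin(3*x)/18 - 5*cos(3*x)/54.


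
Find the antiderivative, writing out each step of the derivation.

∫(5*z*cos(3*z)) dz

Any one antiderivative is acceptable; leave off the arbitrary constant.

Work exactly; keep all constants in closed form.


Step 1. Integrate ∫(5*z*cos(3*z)) dz by parts with u = z, dv = (5*cos(3*z)) dz, so v = 5*sin(3*z)/3: now 5*z*sin(3*z)/3 + ∫(-5*sin(3*z)/3) dz.
Step 2. Evaluate the standard form: now 5*z*sin(3*z)/3 + 5*cos(3*z)/9.
Answer: 5*z*sin(3*z)/3 + 5*cos(3*z)/9.


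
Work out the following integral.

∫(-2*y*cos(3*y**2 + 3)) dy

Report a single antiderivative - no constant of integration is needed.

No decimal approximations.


Answer: -sin(3*y**2 + 3)/3.


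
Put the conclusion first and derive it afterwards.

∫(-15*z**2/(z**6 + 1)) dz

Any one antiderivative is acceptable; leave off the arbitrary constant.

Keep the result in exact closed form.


The answer is -5*atan(z**3).
Step 1. Substitute u = z**3, turning ∫(-15*z**2/(z**6 + 1)) dz into ∫(-5/(u**2 + 1)) du: now ∫(-5/(u**2 + 1)) du.
Step 2. Evaluate the standard form: now -5*atan(u).
Step 3. Substitute back u = z**3: now -5*atan(z**3).
Answer: -5*atan(z**3).
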